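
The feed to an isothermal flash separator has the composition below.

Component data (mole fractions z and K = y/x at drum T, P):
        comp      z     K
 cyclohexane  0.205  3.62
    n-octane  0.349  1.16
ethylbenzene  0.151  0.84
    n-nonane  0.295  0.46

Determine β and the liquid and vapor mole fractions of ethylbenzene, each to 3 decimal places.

Newton iteration, β⁰ = 0.61:
  β = 0.610: g = -0.0067, g' = -0.412 → β = 0.594
Converged at β = 0.594.
Compositions from xᵢ = zᵢ/(1+β(Kᵢ−1)), yᵢ = Kᵢxᵢ:
  cyclohexane: x = 0.080, y = 0.290
  n-octane: x = 0.319, y = 0.370
  ethylbenzene: x = 0.167, y = 0.140
  n-nonane: x = 0.434, y = 0.200

β = 0.594, x_ethylbenzene = 0.167, y_ethylbenzene = 0.140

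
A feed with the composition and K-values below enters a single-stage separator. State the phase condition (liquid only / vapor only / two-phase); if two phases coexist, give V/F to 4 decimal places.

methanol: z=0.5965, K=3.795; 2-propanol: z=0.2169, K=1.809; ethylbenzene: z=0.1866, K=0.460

ΣzᵢKᵢ = 2.7419; Σzᵢ/Kᵢ = 0.6827.
Since Σzᵢ/Kᵢ < 1 the mixture is above its dew point — single vapor phase.

vapor only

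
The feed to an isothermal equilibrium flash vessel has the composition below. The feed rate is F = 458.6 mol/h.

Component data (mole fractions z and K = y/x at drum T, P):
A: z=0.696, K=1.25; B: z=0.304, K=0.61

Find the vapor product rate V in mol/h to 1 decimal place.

V = 260.8 mol/h

Rachford–Rice: g(ψ) = Σ zᵢ(Kᵢ−1)/(1+ψ(Kᵢ−1)) = 0.
g(0) = ΣzᵢKᵢ − 1 = 0.055 and g(1) = 1 − Σzᵢ/Kᵢ = -0.055, so a root lies in (0, 1).
Binary case is linear: z₁(K₁−1)(1+ψ(K₂−1)) + z₂(K₂−1)(1+ψ(K₁−1)) = 0
⇒ ψ = [z₁(K₁−1)+z₂(K₂−1)] / [−(K₁−1)(K₂−1)] = 0.0554/0.0975 = 0.569
Then V = ψ·F = 0.5686·458.6 = 260.8 mol/h and L = F − V = 197.8 mol/h.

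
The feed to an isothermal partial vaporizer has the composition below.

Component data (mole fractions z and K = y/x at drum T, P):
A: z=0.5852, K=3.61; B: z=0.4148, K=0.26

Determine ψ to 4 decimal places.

Material balance + equilibrium reduce to Σ zᵢ(Kᵢ−1)/(1+ψ(Kᵢ−1)) = 0.
Feasibility: ΣzᵢKᵢ = 2.2204, Σzᵢ/Kᵢ = 1.7575 — both > 1, two phases present.
Binary case is linear: z₁(K₁−1)(1+ψ(K₂−1)) + z₂(K₂−1)(1+ψ(K₁−1)) = 0
⇒ ψ = [z₁(K₁−1)+z₂(K₂−1)] / [−(K₁−1)(K₂−1)] = 1.22042/1.93140 = 0.6319

ψ = 0.6319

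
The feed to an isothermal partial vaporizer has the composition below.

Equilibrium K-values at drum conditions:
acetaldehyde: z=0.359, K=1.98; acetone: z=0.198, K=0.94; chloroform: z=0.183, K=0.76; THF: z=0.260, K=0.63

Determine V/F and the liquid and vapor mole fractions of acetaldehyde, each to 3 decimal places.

Material balance + equilibrium reduce to Σ zᵢ(Kᵢ−1)/(1+V/F(Kᵢ−1)) = 0.
g(0) = ΣzᵢKᵢ − 1 = 0.200 and g(1) = 1 − Σzᵢ/Kᵢ = -0.045, so a root lies in (0, 1).
Iterate (Newton) starting at V/F = 0.5:
  V/F = 0.500: g = 0.0559, g' = -0.223 → V/F = 0.751
  V/F = 0.751: g = 0.0035, g' = -0.199 → V/F = 0.768
Converged at V/F = 0.768.
Compositions from xᵢ = zᵢ/(1+V/F(Kᵢ−1)), yᵢ = Kᵢxᵢ:
  acetaldehyde: x = 0.205, y = 0.406
  acetone: x = 0.208, y = 0.195
  chloroform: x = 0.224, y = 0.171
  THF: x = 0.363, y = 0.229

V/F = 0.768, x_acetaldehyde = 0.205, y_acetaldehyde = 0.406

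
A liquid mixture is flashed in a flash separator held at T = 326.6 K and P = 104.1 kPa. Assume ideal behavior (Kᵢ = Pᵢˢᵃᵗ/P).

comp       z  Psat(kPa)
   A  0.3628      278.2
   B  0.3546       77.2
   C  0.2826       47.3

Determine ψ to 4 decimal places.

Raoult's law: Kᵢ = Pᵢˢᵃᵗ/P = Pᵢˢᵃᵗ/104.1.
  K_A = 278.2/104.1 = 2.672430, K_B = 77.2/104.1 = 0.741595, K_C = 47.3/104.1 = 0.454371
Iterate (Newton) starting at ψ = 0.65:
  ψ = 0.6500: g = -0.05834, g' = -0.4692 → ψ = 0.5257
  ψ = 0.5257: g = 0.00066, g' = -0.4845 → ψ = 0.5270
Converged at ψ = 0.5270.

ψ = 0.5270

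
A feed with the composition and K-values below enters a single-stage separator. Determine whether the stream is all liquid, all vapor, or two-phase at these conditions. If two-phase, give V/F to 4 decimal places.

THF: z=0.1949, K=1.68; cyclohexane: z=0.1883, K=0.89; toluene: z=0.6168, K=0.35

ΣzᵢKᵢ = 0.7109; Σzᵢ/Kᵢ = 2.0899.
Since ΣzᵢKᵢ < 1 the mixture is below its bubble point — single liquid phase.

all liquid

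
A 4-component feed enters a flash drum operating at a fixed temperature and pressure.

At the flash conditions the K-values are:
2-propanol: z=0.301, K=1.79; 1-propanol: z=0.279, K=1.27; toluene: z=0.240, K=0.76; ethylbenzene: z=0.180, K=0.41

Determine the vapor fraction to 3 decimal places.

ψ = 0.579

Newton iteration, ψ⁰ = 0.5:
  ψ = 0.500: g = 0.0207, g' = -0.256 → ψ = 0.581
  ψ = 0.581: g = -0.0004, g' = -0.267 → ψ = 0.579
Converged at ψ = 0.579.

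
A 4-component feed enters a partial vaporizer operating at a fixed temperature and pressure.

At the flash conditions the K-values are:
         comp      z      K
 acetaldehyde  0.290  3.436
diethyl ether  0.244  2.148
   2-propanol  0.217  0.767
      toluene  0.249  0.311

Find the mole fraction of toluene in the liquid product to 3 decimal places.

x_toluene = 0.501

Let β = V/F and solve Σ zᵢ(Kᵢ−1)/(1+β(Kᵢ−1)) = 0.
Check two-phase: ΣzᵢKᵢ = 1.764 > 1 and Σzᵢ/Kᵢ = 1.282 > 1, so g(0) = 0.764 > 0 and g(1) = -0.282 < 0.
Newton iteration, β⁰ = 0.5:
  β = 0.500: g = 0.1775, g' = -0.770 → β = 0.731
Converged at β = 0.731.
Compositions from xᵢ = zᵢ/(1+β(Kᵢ−1)), yᵢ = Kᵢxᵢ:
  acetaldehyde: x = 0.104, y = 0.358
  diethyl ether: x = 0.133, y = 0.285
  2-propanol: x = 0.262, y = 0.201
  toluene: x = 0.501, y = 0.156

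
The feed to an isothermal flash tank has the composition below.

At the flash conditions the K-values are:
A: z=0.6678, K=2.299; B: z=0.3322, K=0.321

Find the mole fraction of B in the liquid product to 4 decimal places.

x_B = 0.6567

Let β = V/F and solve Σ zᵢ(Kᵢ−1)/(1+β(Kᵢ−1)) = 0.
g(0) = ΣzᵢKᵢ − 1 = 0.6419 and g(1) = 1 − Σzᵢ/Kᵢ = -0.3254, so a root lies in (0, 1).
Binary case is linear: z₁(K₁−1)(1+β(K₂−1)) + z₂(K₂−1)(1+β(K₁−1)) = 0
⇒ β = [z₁(K₁−1)+z₂(K₂−1)] / [−(K₁−1)(K₂−1)] = 0.64191/0.88202 = 0.7278
Compositions from xᵢ = zᵢ/(1+β(Kᵢ−1)), yᵢ = Kᵢxᵢ:
  A: x = 0.3433, y = 0.7892
  B: x = 0.6567, y = 0.2108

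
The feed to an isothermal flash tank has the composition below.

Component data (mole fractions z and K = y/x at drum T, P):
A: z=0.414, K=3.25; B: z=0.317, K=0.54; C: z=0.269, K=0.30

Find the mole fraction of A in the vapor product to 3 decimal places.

y_A = 0.665

Material balance + equilibrium reduce to Σ zᵢ(Kᵢ−1)/(1+ψ(Kᵢ−1)) = 0.
g(0) = ΣzᵢKᵢ − 1 = 0.597 and g(1) = 1 − Σzᵢ/Kᵢ = -0.611, so a root lies in (0, 1).
Newton iteration, ψ⁰ = 0.69:
  ψ = 0.690: g = -0.2129, g' = -0.959 → ψ = 0.468
  ψ = 0.468: g = -0.0121, g' = -0.898 → ψ = 0.454
  ψ = 0.454: g = 0.0000, g' = -0.903 → ψ = 0.455
Converged at ψ = 0.455.
Compositions from xᵢ = zᵢ/(1+ψ(Kᵢ−1)), yᵢ = Kᵢxᵢ:
  A: x = 0.205, y = 0.665
  B: x = 0.401, y = 0.216
  C: x = 0.395, y = 0.118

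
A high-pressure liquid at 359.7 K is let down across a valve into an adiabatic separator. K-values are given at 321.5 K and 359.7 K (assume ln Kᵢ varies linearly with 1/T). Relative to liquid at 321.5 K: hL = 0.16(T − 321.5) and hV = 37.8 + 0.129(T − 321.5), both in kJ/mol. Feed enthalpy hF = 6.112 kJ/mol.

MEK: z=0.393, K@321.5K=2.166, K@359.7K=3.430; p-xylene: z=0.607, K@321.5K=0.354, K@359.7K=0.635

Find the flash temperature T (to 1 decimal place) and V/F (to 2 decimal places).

T = 324.8 K, V/F = 0.15

Adiabatic flash: solve Rachford–Rice at each trial T, then check hF = ψ·hV(T) + (1−ψ)·hL(T).
  T = 321.5 K: K = (2.166, 0.354), RR gives ψ = 0.088, H_out = 3.318 kJ/mol
  T = 359.7 K: K = (3.430, 0.635), RR gives ψ = 0.827, H_out = 36.390 kJ/mol
  T = 340.6 K: K = (2.761, 0.482), RR gives ψ = 0.414, H_out = 18.458 kJ/mol
  T = 331.1 K: K = (2.456, 0.415), RR gives ψ = 0.255, H_out = 11.101 kJ/mol
  T = 326.3 K: K = (2.308, 0.384), RR gives ψ = 0.174, H_out = 7.316 kJ/mol
  T = 323.9 K: K = (2.237, 0.369), RR gives ψ = 0.132, H_out = 5.352 kJ/mol
Linear interpolation between T = 323.9 (H_out = 5.352) and T = 326.3 (H_out = 7.316) on hF = 6.112 gives T ≈ 324.8 K, at which ψ = 0.15.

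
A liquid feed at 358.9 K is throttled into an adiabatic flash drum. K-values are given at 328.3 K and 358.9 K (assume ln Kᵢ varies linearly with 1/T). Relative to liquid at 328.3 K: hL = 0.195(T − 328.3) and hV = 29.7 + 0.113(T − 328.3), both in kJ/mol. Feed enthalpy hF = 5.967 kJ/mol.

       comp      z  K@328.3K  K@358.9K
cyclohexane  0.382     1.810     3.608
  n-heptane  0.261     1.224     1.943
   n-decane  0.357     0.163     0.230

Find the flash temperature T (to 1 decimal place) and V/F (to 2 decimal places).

Adiabatic flash: solve Rachford–Rice at each trial T, then check hF = ψ·hV(T) + (1−ψ)·hL(T).
  T = 328.3 K: K = (1.810, 1.224, 0.163), RR gives ψ = 0.133, H_out = 3.942 kJ/mol
  T = 358.9 K: K = (3.608, 1.943, 0.230), RR gives ψ = 0.628, H_out = 23.042 kJ/mol
  T = 343.6 K: K = (2.595, 1.558, 0.195), RR gives ψ = 0.471, H_out = 16.395 kJ/mol
  T = 336.0 K: K = (2.179, 1.386, 0.179), RR gives ψ = 0.345, H_out = 11.527 kJ/mol
  T = 332.1 K: K = (1.986, 1.302, 0.171), RR gives ψ = 0.253, H_out = 8.175 kJ/mol
  T = 330.2 K: K = (1.896, 1.263, 0.167), RR gives ψ = 0.198, H_out = 6.208 kJ/mol
Linear interpolation between T = 328.3 (H_out = 3.942) and T = 330.2 (H_out = 6.208) on hF = 5.967 gives T ≈ 330.0 K, at which ψ = 0.19.

T = 330.0 K, V/F = 0.19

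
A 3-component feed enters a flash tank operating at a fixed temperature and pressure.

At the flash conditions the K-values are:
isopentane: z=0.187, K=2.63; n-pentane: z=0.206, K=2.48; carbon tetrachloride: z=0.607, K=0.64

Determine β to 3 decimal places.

Material balance + equilibrium reduce to Σ zᵢ(Kᵢ−1)/(1+β(Kᵢ−1)) = 0.
Feasibility: ΣzᵢKᵢ = 1.391, Σzᵢ/Kᵢ = 1.103 — both > 1, two phases present.
Newton iteration, β⁰ = 0.38:
  β = 0.380: g = 0.1302, g' = -0.480 → β = 0.651
  β = 0.651: g = 0.0176, g' = -0.368 → β = 0.699
  β = 0.699: g = 0.0003, g' = -0.358 → β = 0.700
Converged at β = 0.700.

β = 0.700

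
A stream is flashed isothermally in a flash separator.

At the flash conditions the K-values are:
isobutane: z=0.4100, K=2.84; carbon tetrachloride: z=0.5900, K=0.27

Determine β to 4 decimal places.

Material balance + equilibrium reduce to Σ zᵢ(Kᵢ−1)/(1+β(Kᵢ−1)) = 0.
Check two-phase: ΣzᵢKᵢ = 1.3237 > 1 and Σzᵢ/Kᵢ = 2.3296 > 1, so g(0) = 0.3237 > 0 and g(1) = -1.3296 < 0.
Binary case is linear: z₁(K₁−1)(1+β(K₂−1)) + z₂(K₂−1)(1+β(K₁−1)) = 0
⇒ β = [z₁(K₁−1)+z₂(K₂−1)] / [−(K₁−1)(K₂−1)] = 0.32370/1.34320 = 0.2410

β = 0.2410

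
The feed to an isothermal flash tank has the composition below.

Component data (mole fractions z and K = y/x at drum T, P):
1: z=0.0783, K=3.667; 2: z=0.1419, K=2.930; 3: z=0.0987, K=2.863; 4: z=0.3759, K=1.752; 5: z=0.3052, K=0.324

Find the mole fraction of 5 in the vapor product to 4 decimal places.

y_5 = 0.2071

Let ψ = V/F and solve Σ zᵢ(Kᵢ−1)/(1+ψ(Kᵢ−1)) = 0.
Feasibility: ΣzᵢKᵢ = 1.7429, Σzᵢ/Kᵢ = 1.2608 — both > 1, two phases present.
Iterate (Newton) starting at ψ = 0.54:
  ψ = 0.5400: g = 0.18746, g' = -0.7588 → ψ = 0.7870
  ψ = 0.7870: g = -0.01263, g' = -0.9184 → ψ = 0.7733
  ψ = 0.7733: g = -0.00013, g' = -0.8993 → ψ = 0.7731
Converged at ψ = 0.7731.
Compositions from xᵢ = zᵢ/(1+ψ(Kᵢ−1)), yᵢ = Kᵢxᵢ:
  1: x = 0.0256, y = 0.0938
  2: x = 0.0569, y = 0.1668
  3: x = 0.0404, y = 0.1158
  4: x = 0.2377, y = 0.4165
  5: x = 0.6393, y = 0.2071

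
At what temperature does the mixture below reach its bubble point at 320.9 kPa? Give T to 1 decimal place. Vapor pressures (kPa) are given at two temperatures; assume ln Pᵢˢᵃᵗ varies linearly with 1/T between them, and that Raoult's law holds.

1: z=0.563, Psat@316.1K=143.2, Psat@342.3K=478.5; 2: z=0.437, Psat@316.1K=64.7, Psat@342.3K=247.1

T = 338.6 K

Bubble-point temperature: ΣzᵢPᵢˢᵃᵗ(T) = P. Interpolate ln Pᵢˢᵃᵗ = aᵢ + bᵢ/T.
  T = 316.1 K: ΣzᵢPᵢˢᵃᵗ = 108.90 kPa
  T = 342.3 K: ΣzᵢPᵢˢᵃᵗ = 377.38 kPa
  T = 329.2 K: ΣzᵢPᵢˢᵃᵗ = 207.70 kPa
  T = 335.8 K: ΣzᵢPᵢˢᵃᵗ = 282.22 kPa
  T = 339.1 K: ΣzᵢPᵢˢᵃᵗ = 327.52 kPa
  T = 337.5 K: ΣzᵢPᵢˢᵃᵗ = 304.82 kPa
Interpolating between 337.5 K and 339.1 K gives T ≈ 338.6 K.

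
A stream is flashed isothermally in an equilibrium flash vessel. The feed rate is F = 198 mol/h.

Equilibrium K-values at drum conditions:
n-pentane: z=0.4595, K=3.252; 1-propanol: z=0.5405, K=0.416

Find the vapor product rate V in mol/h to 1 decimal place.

Rachford–Rice: g(V/F) = Σ zᵢ(Kᵢ−1)/(1+V/F(Kᵢ−1)) = 0.
Feasibility: ΣzᵢKᵢ = 1.7191, Σzᵢ/Kᵢ = 1.4406 — both > 1, two phases present.
Binary case is linear: z₁(K₁−1)(1+V/F(K₂−1)) + z₂(K₂−1)(1+V/F(K₁−1)) = 0
⇒ V/F = [z₁(K₁−1)+z₂(K₂−1)] / [−(K₁−1)(K₂−1)] = 0.71914/1.31517 = 0.5468
Then V = V/F·F = 0.5468·198 = 108.3 mol/h and L = F − V = 89.7 mol/h.

V = 108.3 mol/h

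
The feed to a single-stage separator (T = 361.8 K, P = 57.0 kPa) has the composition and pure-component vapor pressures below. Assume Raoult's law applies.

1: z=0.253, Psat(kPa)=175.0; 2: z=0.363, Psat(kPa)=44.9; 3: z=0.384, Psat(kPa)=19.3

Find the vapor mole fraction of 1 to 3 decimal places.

Raoult's law: Kᵢ = Pᵢˢᵃᵗ/P = Pᵢˢᵃᵗ/57.0.
  K_1 = 175.0/57.0 = 3.07018, K_2 = 44.9/57.0 = 0.78772, K_3 = 19.3/57.0 = 0.33860
Iterate (Newton) starting at ψ = 0.5:
  ψ = 0.500: g = -0.2083, g' = -0.657 → ψ = 0.183
  ψ = 0.183: g = 0.0107, g' = -0.805 → ψ = 0.196
Converged at ψ = 0.196.
Compositions from xᵢ = zᵢ/(1+ψ(Kᵢ−1)), yᵢ = Kᵢxᵢ:
  1: x = 0.180, y = 0.552
  2: x = 0.379, y = 0.298
  3: x = 0.441, y = 0.149

y_1 = 0.552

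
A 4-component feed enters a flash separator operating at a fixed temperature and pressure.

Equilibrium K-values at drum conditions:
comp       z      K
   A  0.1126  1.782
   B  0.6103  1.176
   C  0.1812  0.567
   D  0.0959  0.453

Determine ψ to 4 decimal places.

ψ = 0.4348

Let ψ = V/F and solve Σ zᵢ(Kᵢ−1)/(1+ψ(Kᵢ−1)) = 0.
Check two-phase: ΣzᵢKᵢ = 1.0645 > 1 and Σzᵢ/Kᵢ = 1.1134 > 1, so g(0) = 0.0645 > 0 and g(1) = -0.1134 < 0.
Newton–Raphson from ψ = 0.43:
  ψ = 0.4300: g = 0.00075, g' = -0.1553 → ψ = 0.4348
Converged at ψ = 0.4348.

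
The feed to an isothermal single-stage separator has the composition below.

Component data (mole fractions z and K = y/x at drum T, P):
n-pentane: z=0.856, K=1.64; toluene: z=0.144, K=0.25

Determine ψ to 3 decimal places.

ψ = 0.916

Material balance + equilibrium reduce to Σ zᵢ(Kᵢ−1)/(1+ψ(Kᵢ−1)) = 0.
Check two-phase: ΣzᵢKᵢ = 1.440 > 1 and Σzᵢ/Kᵢ = 1.098 > 1, so g(0) = 0.440 > 0 and g(1) = -0.098 < 0.
Binary case is linear: z₁(K₁−1)(1+ψ(K₂−1)) + z₂(K₂−1)(1+ψ(K₁−1)) = 0
⇒ ψ = [z₁(K₁−1)+z₂(K₂−1)] / [−(K₁−1)(K₂−1)] = 0.4398/0.4800 = 0.916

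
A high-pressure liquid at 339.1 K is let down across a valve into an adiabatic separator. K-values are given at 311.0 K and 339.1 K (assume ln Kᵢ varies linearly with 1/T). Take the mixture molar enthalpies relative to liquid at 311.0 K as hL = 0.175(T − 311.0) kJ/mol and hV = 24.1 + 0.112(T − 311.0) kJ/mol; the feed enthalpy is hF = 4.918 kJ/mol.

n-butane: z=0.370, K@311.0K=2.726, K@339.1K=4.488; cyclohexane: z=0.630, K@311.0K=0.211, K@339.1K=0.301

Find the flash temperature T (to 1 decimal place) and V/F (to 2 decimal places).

T = 316.4 K, V/F = 0.17

Adiabatic flash: solve Rachford–Rice at each trial T, then check hF = ψ·hV(T) + (1−ψ)·hL(T).
  T = 311.0 K: K = (2.726, 0.211), RR gives ψ = 0.104, H_out = 2.505 kJ/mol
  T = 339.1 K: K = (4.488, 0.301), RR gives ψ = 0.349, H_out = 12.704 kJ/mol
  T = 325.1 K: K = (3.539, 0.254), RR gives ψ = 0.248, H_out = 8.222 kJ/mol
  T = 318.1 K: K = (3.118, 0.232), RR gives ψ = 0.184, H_out = 5.604 kJ/mol
  T = 314.6 K: K = (2.920, 0.222), RR gives ψ = 0.147, H_out = 4.146 kJ/mol
  T = 316.4 K: K = (3.021, 0.227), RR gives ψ = 0.167, H_out = 4.911 kJ/mol
Linear interpolation between T = 316.4 (H_out = 4.911) and T = 318.1 (H_out = 5.604) on hF = 4.918 gives T ≈ 316.4 K, at which ψ = 0.17.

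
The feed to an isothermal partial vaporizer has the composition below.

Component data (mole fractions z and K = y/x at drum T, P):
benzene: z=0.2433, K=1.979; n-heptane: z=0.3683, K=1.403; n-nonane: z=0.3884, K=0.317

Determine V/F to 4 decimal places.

V/F = 0.2636

Rachford–Rice: g(V/F) = Σ zᵢ(Kᵢ−1)/(1+V/F(Kᵢ−1)) = 0.
Feasibility: ΣzᵢKᵢ = 1.1213, Σzᵢ/Kᵢ = 1.6107 — both > 1, two phases present.
Iterate (Newton) starting at V/F = 0.5:
  V/F = 0.5000: g = -0.11940, g' = -0.5644 → V/F = 0.2884
  V/F = 0.2884: g = -0.01165, g' = -0.4708 → V/F = 0.2637
  V/F = 0.2637: g = -0.00007, g' = -0.4657 → V/F = 0.2636
Converged at V/F = 0.2636.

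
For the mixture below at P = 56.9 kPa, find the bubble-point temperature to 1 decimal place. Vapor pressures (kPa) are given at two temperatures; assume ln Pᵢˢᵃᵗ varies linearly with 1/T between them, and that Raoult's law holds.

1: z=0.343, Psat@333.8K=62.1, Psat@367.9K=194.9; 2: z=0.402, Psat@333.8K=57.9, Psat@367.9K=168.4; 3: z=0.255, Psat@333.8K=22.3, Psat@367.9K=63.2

Bubble-point temperature: ΣzᵢPᵢˢᵃᵗ(T) = P. Interpolate ln Pᵢˢᵃᵗ = aᵢ + bᵢ/T.
  T = 333.8 K: ΣzᵢPᵢˢᵃᵗ = 50.26 kPa
  T = 367.9 K: ΣzᵢPᵢˢᵃᵗ = 150.66 kPa
  T = 350.9 K: ΣzᵢPᵢˢᵃᵗ = 89.50 kPa
  T = 342.4 K: ΣzᵢPᵢˢᵃᵗ = 67.67 kPa
  T = 338.1 K: ΣzᵢPᵢˢᵃᵗ = 58.43 kPa
  T = 336.0 K: ΣzᵢPᵢˢᵃᵗ = 54.31 kPa
Interpolating between 336.0 K and 338.1 K gives T ≈ 337.3 K.

T = 337.3 K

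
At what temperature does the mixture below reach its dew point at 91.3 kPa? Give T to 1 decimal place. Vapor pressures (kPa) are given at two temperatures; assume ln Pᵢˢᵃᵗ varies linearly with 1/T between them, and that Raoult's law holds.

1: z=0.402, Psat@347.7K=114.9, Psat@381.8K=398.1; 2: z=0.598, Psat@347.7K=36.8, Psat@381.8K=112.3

T = 364.6 K

Dew-point temperature: Σzᵢ·P/Pᵢˢᵃᵗ(T) = 1. Interpolate ln Pᵢˢᵃᵗ = aᵢ + bᵢ/T.
  T = 347.7 K: ΣzᵢP/Pᵢˢᵃᵗ = 1.8031
  T = 381.8 K: ΣzᵢP/Pᵢˢᵃᵗ = 0.5784
  T = 364.8 K: ΣzᵢP/Pᵢˢᵃᵗ = 0.9925
  T = 356.2 K: ΣzᵢP/Pᵢˢᵃᵗ = 1.3304
  T = 360.5 K: ΣzᵢP/Pᵢˢᵃᵗ = 1.1470
  T = 362.6 K: ΣzᵢP/Pᵢˢᵃᵗ = 1.0683
Interpolating between 362.6 K and 364.8 K gives T ≈ 364.6 K.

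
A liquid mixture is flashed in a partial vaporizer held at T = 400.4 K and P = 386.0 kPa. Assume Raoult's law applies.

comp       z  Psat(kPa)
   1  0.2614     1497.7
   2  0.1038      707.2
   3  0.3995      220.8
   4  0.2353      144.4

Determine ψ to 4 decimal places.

ψ = 0.4154

Raoult's law: Kᵢ = Pᵢˢᵃᵗ/P = Pᵢˢᵃᵗ/386.0.
  K_1 = 1497.7/386.0 = 3.880052, K_2 = 707.2/386.0 = 1.832124, K_3 = 220.8/386.0 = 0.572021, K_4 = 144.4/386.0 = 0.374093
Let ψ = V/F and solve Σ zᵢ(Kᵢ−1)/(1+ψ(Kᵢ−1)) = 0.
g(0) = ΣzᵢKᵢ − 1 = 0.5210 and g(1) = 1 − Σzᵢ/Kᵢ = -0.4514, so a root lies in (0, 1).
Iterate (Newton) starting at ψ = 0.4:
  ψ = 0.4000: g = 0.01188, g' = -0.7792 → ψ = 0.4152
  ψ = 0.4152: g = 0.00010, g' = -0.7659 → ψ = 0.4154
Converged at ψ = 0.4154.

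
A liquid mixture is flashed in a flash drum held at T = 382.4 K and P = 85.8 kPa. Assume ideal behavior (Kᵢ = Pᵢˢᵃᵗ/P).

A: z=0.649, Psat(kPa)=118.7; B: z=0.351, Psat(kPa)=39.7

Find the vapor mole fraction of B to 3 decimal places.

Raoult's law: Kᵢ = Pᵢˢᵃᵗ/P = Pᵢˢᵃᵗ/85.8.
  K_A = 118.7/85.8 = 1.38345, K_B = 39.7/85.8 = 0.46270
Material balance + equilibrium reduce to Σ zᵢ(Kᵢ−1)/(1+V/F(Kᵢ−1)) = 0.
Feasibility: ΣzᵢKᵢ = 1.060, Σzᵢ/Kᵢ = 1.228 — both > 1, two phases present.
Binary case is linear: z₁(K₁−1)(1+V/F(K₂−1)) + z₂(K₂−1)(1+V/F(K₁−1)) = 0
⇒ V/F = [z₁(K₁−1)+z₂(K₂−1)] / [−(K₁−1)(K₂−1)] = 0.0603/0.2060 = 0.293
Compositions from xᵢ = zᵢ/(1+V/F(Kᵢ−1)), yᵢ = Kᵢxᵢ:
  A: x = 0.584, y = 0.807
  B: x = 0.416, y = 0.193

y_B = 0.193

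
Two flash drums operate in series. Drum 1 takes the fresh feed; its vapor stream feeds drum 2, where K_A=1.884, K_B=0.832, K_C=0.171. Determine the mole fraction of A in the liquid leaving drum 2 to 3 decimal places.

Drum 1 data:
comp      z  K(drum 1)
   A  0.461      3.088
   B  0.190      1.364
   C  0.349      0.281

x_A (drum 2) = 0.394

Drum 1:
Rachford–Rice: g(ψ₁) = Σ zᵢ(Kᵢ−1)/(1+ψ₁(Kᵢ−1)) = 0.
Feasibility: ΣzᵢKᵢ = 1.781, Σzᵢ/Kᵢ = 1.531 — both > 1, two phases present.
Newton–Raphson from ψ₁ = 0.5:
  ψ₁ = 0.500: g = 0.1377, g' = -0.939 → ψ₁ = 0.647
  ψ₁ = 0.647: g = -0.0034, g' = -1.011 → ψ₁ = 0.643
Converged at ψ₁ = 0.643.
Drum-1 compositions:
  A: x = 0.197, y = 0.608
  B: x = 0.154, y = 0.210
  C: x = 0.649, y = 0.182
Drum-2 feed = drum-1 vapor: z₂ = (0.6076, 0.2100, 0.1825).
Drum 2:
Let ψ₂ = V/F and solve Σ zᵢ(Kᵢ−1)/(1+ψ₂(Kᵢ−1)) = 0.
Feasibility: ΣzᵢKᵢ = 1.351, Σzᵢ/Kᵢ = 1.642 — both > 1, two phases present.
Newton–Raphson from ψ₂ = 0.47:
  ψ₂ = 0.470: g = 0.0933, g' = -0.581 → ψ₂ = 0.631
  ψ₂ = 0.631: g = -0.0117, g' = -0.754 → ψ₂ = 0.615
Converged at ψ₂ = 0.615.
  A: x = 0.394, y = 0.742
  B: x = 0.234, y = 0.195
  C: x = 0.372, y = 0.064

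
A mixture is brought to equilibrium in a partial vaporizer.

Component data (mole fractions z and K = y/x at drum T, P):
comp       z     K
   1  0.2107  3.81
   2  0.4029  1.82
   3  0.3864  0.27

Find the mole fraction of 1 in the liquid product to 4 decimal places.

Material balance + equilibrium reduce to Σ zᵢ(Kᵢ−1)/(1+ψ(Kᵢ−1)) = 0.
Feasibility: ΣzᵢKᵢ = 1.6404, Σzᵢ/Kᵢ = 1.7078 — both > 1, two phases present.
Iterate (Newton) starting at ψ = 0.5:
  ψ = 0.5000: g = 0.03628, g' = -0.9346 → ψ = 0.5388
  ψ = 0.5388: g = -0.00032, g' = -0.9530 → ψ = 0.5385
Converged at ψ = 0.5385.
Compositions from xᵢ = zᵢ/(1+ψ(Kᵢ−1)), yᵢ = Kᵢxᵢ:
  1: x = 0.0838, y = 0.3194
  2: x = 0.2795, y = 0.5087
  3: x = 0.6367, y = 0.1719

x_1 = 0.0838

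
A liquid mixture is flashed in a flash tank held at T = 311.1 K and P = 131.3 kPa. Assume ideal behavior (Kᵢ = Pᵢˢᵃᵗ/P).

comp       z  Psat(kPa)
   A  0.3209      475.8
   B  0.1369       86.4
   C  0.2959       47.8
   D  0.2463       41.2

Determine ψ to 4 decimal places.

Raoult's law: Kᵢ = Pᵢˢᵃᵗ/P = Pᵢˢᵃᵗ/131.3.
  K_A = 475.8/131.3 = 3.623762, K_B = 86.4/131.3 = 0.658035, K_C = 47.8/131.3 = 0.364052, K_D = 41.2/131.3 = 0.313785
Newton iteration, ψ⁰ = 0.5:
  ψ = 0.5000: g = -0.22548, g' = -0.9627 → ψ = 0.2658
  ψ = 0.2658: g = 0.01139, g' = -1.1330 → ψ = 0.2758
  ψ = 0.2758: g = 0.00009, g' = -1.1155 → ψ = 0.2759
Converged at ψ = 0.2759.

ψ = 0.2759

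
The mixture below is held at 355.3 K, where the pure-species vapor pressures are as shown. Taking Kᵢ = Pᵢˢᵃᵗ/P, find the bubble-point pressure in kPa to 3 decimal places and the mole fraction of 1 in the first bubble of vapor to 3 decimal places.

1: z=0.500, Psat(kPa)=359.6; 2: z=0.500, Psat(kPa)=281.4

Pbub = 320.500 kPa, y_1 = 0.561

At the bubble point ψ → 0, so ΣzᵢKᵢ = 1 with Kᵢ = Pᵢˢᵃᵗ/P ⇒ P = ΣzᵢPᵢˢᵃᵗ.
P = 0.500·359.6 + 0.500·281.4 = 320.500 kPa
yᵢ = zᵢPᵢˢᵃᵗ/P ⇒ y_1 = 0.500·359.6/320.500 = 0.561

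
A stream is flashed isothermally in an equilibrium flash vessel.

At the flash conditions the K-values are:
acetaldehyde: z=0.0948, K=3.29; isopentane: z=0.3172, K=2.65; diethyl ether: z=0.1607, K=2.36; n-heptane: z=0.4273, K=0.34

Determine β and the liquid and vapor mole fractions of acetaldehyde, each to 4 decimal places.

β = 0.6087, x_acetaldehyde = 0.0396, y_acetaldehyde = 0.1303

Material balance + equilibrium reduce to Σ zᵢ(Kᵢ−1)/(1+β(Kᵢ−1)) = 0.
g(0) = ΣzᵢKᵢ − 1 = 0.6770 and g(1) = 1 − Σzᵢ/Kᵢ = -0.4734, so a root lies in (0, 1).
Iterate (Newton) starting at β = 0.31:
  β = 0.3100: g = 0.27240, g' = -0.9893 → β = 0.5853
  β = 0.5853: g = 0.02112, g' = -0.9006 → β = 0.6088
  β = 0.6088: g = -0.00011, g' = -0.9108 → β = 0.6087
Converged at β = 0.6087.
Compositions from xᵢ = zᵢ/(1+β(Kᵢ−1)), yᵢ = Kᵢxᵢ:
  acetaldehyde: x = 0.0396, y = 0.1303
  isopentane: x = 0.1583, y = 0.4194
  diethyl ether: x = 0.0879, y = 0.2075
  n-heptane: x = 0.7142, y = 0.2428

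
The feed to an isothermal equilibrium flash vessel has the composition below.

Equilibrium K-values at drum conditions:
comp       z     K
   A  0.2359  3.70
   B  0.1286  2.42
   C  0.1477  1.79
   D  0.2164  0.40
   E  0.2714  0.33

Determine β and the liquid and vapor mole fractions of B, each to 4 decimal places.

β = 0.5029, x_B = 0.0750, y_B = 0.1816

Material balance + equilibrium reduce to Σ zᵢ(Kᵢ−1)/(1+β(Kᵢ−1)) = 0.
Feasibility: ΣzᵢKᵢ = 1.6245, Σzᵢ/Kᵢ = 1.5628 — both > 1, two phases present.
Newton iteration, β⁰ = 0.49:
  β = 0.4900: g = 0.01137, g' = -0.8831 → β = 0.5029
Converged at β = 0.5029.
Compositions from xᵢ = zᵢ/(1+β(Kᵢ−1)), yᵢ = Kᵢxᵢ:
  A: x = 0.1001, y = 0.3702
  B: x = 0.0750, y = 0.1816
  C: x = 0.1057, y = 0.1892
  D: x = 0.3099, y = 0.1240
  E: x = 0.4093, y = 0.1351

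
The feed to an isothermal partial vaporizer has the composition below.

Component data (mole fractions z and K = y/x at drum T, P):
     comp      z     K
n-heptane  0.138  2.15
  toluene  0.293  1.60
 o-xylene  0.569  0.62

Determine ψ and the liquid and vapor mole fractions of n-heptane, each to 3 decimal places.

ψ = 0.383, x_n-heptane = 0.096, y_n-heptane = 0.206

Let ψ = V/F and solve Σ zᵢ(Kᵢ−1)/(1+ψ(Kᵢ−1)) = 0.
Feasibility: ΣzᵢKᵢ = 1.118, Σzᵢ/Kᵢ = 1.165 — both > 1, two phases present.
Newton iteration, ψ⁰ = 0.5:
  ψ = 0.500: g = -0.0309, g' = -0.261 → ψ = 0.382
  ψ = 0.382: g = 0.0005, g' = -0.270 → ψ = 0.383
Converged at ψ = 0.383.
Compositions from xᵢ = zᵢ/(1+ψ(Kᵢ−1)), yᵢ = Kᵢxᵢ:
  n-heptane: x = 0.096, y = 0.206
  toluene: x = 0.238, y = 0.381
  o-xylene: x = 0.666, y = 0.413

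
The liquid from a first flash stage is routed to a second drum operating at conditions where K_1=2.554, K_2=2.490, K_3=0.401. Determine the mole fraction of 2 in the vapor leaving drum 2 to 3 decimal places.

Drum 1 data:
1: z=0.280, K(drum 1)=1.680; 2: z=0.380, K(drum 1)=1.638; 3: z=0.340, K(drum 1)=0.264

Drum 1:
Material balance + equilibrium reduce to Σ zᵢ(Kᵢ−1)/(1+ψ₁(Kᵢ−1)) = 0.
Check two-phase: ΣzᵢKᵢ = 1.183 > 1 and Σzᵢ/Kᵢ = 1.687 > 1, so g(0) = 0.183 > 0 and g(1) = -0.687 < 0.
Newton iteration, ψ₁⁰ = 0.34:
  ψ₁ = 0.340: g = 0.0201, g' = -0.517 → ψ₁ = 0.379
  ψ₁ = 0.379: g = -0.0004, g' = -0.536 → ψ₁ = 0.378
Converged at ψ₁ = 0.378.
Drum-1 compositions:
  1: x = 0.223, y = 0.374
  2: x = 0.306, y = 0.501
  3: x = 0.471, y = 0.124
Drum-2 feed = drum-1 liquid: z₂ = (0.2227, 0.3061, 0.4711).
Drum 2:
Let ψ₂ = V/F and solve Σ zᵢ(Kᵢ−1)/(1+ψ₂(Kᵢ−1)) = 0.
Feasibility: ΣzᵢKᵢ = 1.520, Σzᵢ/Kᵢ = 1.385 — both > 1, two phases present.
Iterate (Newton) starting at ψ₂ = 0.45:
  ψ₂ = 0.450: g = 0.0904, g' = -0.747 → ψ₂ = 0.571
  ψ₂ = 0.571: g = 0.0009, g' = -0.740 → ψ₂ = 0.572
Converged at ψ₂ = 0.572.
  1: x = 0.118, y = 0.301
  2: x = 0.165, y = 0.411
  3: x = 0.717, y = 0.287

y_2 (drum 2) = 0.411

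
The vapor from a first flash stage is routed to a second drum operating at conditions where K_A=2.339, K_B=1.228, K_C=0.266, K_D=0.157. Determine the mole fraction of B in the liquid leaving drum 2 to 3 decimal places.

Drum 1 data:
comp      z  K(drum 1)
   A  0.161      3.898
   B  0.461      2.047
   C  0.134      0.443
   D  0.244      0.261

Drum 1:
Rachford–Rice: g(ψ₁) = Σ zᵢ(Kᵢ−1)/(1+ψ₁(Kᵢ−1)) = 0.
Feasibility: ΣzᵢKᵢ = 1.694, Σzᵢ/Kᵢ = 1.504 — both > 1, two phases present.
Iterate (Newton) starting at ψ₁ = 0.61:
  ψ₁ = 0.610: g = 0.0218, g' = -0.902 → ψ₁ = 0.634
Converged at ψ₁ = 0.634.
Drum-1 compositions:
  A: x = 0.057, y = 0.221
  B: x = 0.277, y = 0.567
  C: x = 0.207, y = 0.092
  D: x = 0.459, y = 0.120
Drum-2 feed = drum-1 vapor: z₂ = (0.2212, 0.5672, 0.0918, 0.1198).
Drum 2:
Material balance + equilibrium reduce to Σ zᵢ(Kᵢ−1)/(1+ψ₂(Kᵢ−1)) = 0.
g(0) = ΣzᵢKᵢ − 1 = 0.257 and g(1) = 1 − Σzᵢ/Kᵢ = -0.665, so a root lies in (0, 1).
Newton–Raphson from ψ₂ = 0.57:
  ψ₂ = 0.570: g = -0.0278, g' = -0.612 → ψ₂ = 0.525
  ψ₂ = 0.525: g = -0.0011, g' = -0.565 → ψ₂ = 0.523
Converged at ψ₂ = 0.523.
  A: x = 0.130, y = 0.304
  B: x = 0.507, y = 0.622
  C: x = 0.149, y = 0.040
  D: x = 0.214, y = 0.034

x_B (drum 2) = 0.507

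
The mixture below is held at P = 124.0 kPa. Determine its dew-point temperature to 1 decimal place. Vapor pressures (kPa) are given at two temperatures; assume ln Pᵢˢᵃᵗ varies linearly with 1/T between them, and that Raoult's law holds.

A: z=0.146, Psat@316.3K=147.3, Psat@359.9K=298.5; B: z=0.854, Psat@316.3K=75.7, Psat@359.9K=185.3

T = 335.7 K

Dew-point temperature: Σzᵢ·P/Pᵢˢᵃᵗ(T) = 1. Interpolate ln Pᵢˢᵃᵗ = aᵢ + bᵢ/T.
  T = 316.3 K: ΣzᵢP/Pᵢˢᵃᵗ = 1.5218
  T = 359.9 K: ΣzᵢP/Pᵢˢᵃᵗ = 0.6321
  T = 338.1 K: ΣzᵢP/Pᵢˢᵃᵗ = 0.9531
  T = 327.2 K: ΣzᵢP/Pᵢˢᵃᵗ = 1.1949
  T = 332.6 K: ΣzᵢP/Pᵢˢᵃᵗ = 1.0662
  T = 335.4 K: ΣzᵢP/Pᵢˢᵃᵗ = 1.0066
Interpolating between 335.4 K and 338.1 K gives T ≈ 335.7 K.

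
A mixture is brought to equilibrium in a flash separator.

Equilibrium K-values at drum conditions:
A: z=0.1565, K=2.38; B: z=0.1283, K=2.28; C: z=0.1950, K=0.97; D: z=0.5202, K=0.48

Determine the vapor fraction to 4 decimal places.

Rachford–Rice: g(ψ) = Σ zᵢ(Kᵢ−1)/(1+ψ(Kᵢ−1)) = 0.
Check two-phase: ΣzᵢKᵢ = 1.1038 > 1 and Σzᵢ/Kᵢ = 1.4068 > 1, so g(0) = 0.1038 > 0 and g(1) = -0.4068 < 0.
Newton iteration, ψ⁰ = 0.5:
  ψ = 0.5000: g = -0.14356, g' = -0.4396 → ψ = 0.1734
  ψ = 0.1734: g = 0.00547, g' = -0.5049 → ψ = 0.1842
  ψ = 0.1842: g = 0.00003, g' = -0.4993 → ψ = 0.1843
Converged at ψ = 0.1843.

ψ = 0.1843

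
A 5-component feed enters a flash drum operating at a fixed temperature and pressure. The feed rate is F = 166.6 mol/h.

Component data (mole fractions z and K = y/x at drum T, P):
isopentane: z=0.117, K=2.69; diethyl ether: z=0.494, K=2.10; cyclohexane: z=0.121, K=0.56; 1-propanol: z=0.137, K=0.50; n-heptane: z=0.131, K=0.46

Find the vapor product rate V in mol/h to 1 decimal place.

Material balance + equilibrium reduce to Σ zᵢ(Kᵢ−1)/(1+ψ(Kᵢ−1)) = 0.
g(0) = ΣzᵢKᵢ − 1 = 0.549 and g(1) = 1 − Σzᵢ/Kᵢ = -0.054, so a root lies in (0, 1).
Iterate (Newton) starting at ψ = 0.5:
  ψ = 0.500: g = 0.2013, g' = -0.518 → ψ = 0.888
  ψ = 0.888: g = 0.0072, g' = -0.521 → ψ = 0.902
Converged at ψ = 0.902.
Then V = ψ·F = 0.9022·166.6 = 150.3 mol/h and L = F − V = 16.3 mol/h.

V = 150.3 mol/h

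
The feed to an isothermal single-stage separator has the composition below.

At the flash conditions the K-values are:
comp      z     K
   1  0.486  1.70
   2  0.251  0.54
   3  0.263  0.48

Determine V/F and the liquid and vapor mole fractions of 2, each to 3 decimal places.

Iterate (Newton) starting at V/F = 0.64:
  V/F = 0.640: g = -0.1337, g' = -0.380 → V/F = 0.288
  V/F = 0.288: g = -0.0109, g' = -0.334 → V/F = 0.256
Converged at V/F = 0.256.
Compositions from xᵢ = zᵢ/(1+V/F(Kᵢ−1)), yᵢ = Kᵢxᵢ:
  1: x = 0.412, y = 0.701
  2: x = 0.284, y = 0.154
  3: x = 0.303, y = 0.146

V/F = 0.256, x_2 = 0.284, y_2 = 0.154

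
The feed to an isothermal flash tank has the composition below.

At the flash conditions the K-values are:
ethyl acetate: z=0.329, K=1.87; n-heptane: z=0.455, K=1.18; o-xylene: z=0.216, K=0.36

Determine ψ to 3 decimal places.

ψ = 0.700

Rachford–Rice: g(ψ) = Σ zᵢ(Kᵢ−1)/(1+ψ(Kᵢ−1)) = 0.
Check two-phase: ΣzᵢKᵢ = 1.230 > 1 and Σzᵢ/Kᵢ = 1.162 > 1, so g(0) = 0.230 > 0 and g(1) = -0.162 < 0.
Newton–Raphson from ψ = 0.4:
  ψ = 0.400: g = 0.1029, g' = -0.310 → ψ = 0.732
  ψ = 0.732: g = -0.0130, g' = -0.418 → ψ = 0.701
  ψ = 0.701: g = -0.0003, g' = -0.399 → ψ = 0.700
Converged at ψ = 0.700.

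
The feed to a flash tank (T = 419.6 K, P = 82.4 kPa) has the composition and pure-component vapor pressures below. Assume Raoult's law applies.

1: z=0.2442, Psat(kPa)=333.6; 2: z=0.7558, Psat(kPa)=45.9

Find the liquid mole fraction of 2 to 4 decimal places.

x_2 = 0.8731

Raoult's law: Kᵢ = Pᵢˢᵃᵗ/P = Pᵢˢᵃᵗ/82.4.
  K_1 = 333.6/82.4 = 4.048544, K_2 = 45.9/82.4 = 0.557039
Material balance + equilibrium reduce to Σ zᵢ(Kᵢ−1)/(1+ψ(Kᵢ−1)) = 0.
g(0) = ΣzᵢKᵢ − 1 = 0.4097 and g(1) = 1 − Σzᵢ/Kᵢ = -0.4171, so a root lies in (0, 1).
Binary case is linear: z₁(K₁−1)(1+ψ(K₂−1)) + z₂(K₂−1)(1+ψ(K₁−1)) = 0
⇒ ψ = [z₁(K₁−1)+z₂(K₂−1)] / [−(K₁−1)(K₂−1)] = 0.40966/1.35039 = 0.3034
Compositions from xᵢ = zᵢ/(1+ψ(Kᵢ−1)), yᵢ = Kᵢxᵢ:
  1: x = 0.1269, y = 0.5136
  2: x = 0.8731, y = 0.4864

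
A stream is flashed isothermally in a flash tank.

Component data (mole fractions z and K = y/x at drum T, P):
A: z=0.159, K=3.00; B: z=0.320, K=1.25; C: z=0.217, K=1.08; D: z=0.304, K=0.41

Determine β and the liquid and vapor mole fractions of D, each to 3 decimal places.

β = 0.480, x_D = 0.424, y_D = 0.174

Newton iteration, β⁰ = 0.69:
  β = 0.690: g = -0.0842, g' = -0.429 → β = 0.494
  β = 0.494: g = -0.0052, g' = -0.389 → β = 0.480
Converged at β = 0.480.
Compositions from xᵢ = zᵢ/(1+β(Kᵢ−1)), yᵢ = Kᵢxᵢ:
  A: x = 0.081, y = 0.243
  B: x = 0.286, y = 0.357
  C: x = 0.209, y = 0.226
  D: x = 0.424, y = 0.174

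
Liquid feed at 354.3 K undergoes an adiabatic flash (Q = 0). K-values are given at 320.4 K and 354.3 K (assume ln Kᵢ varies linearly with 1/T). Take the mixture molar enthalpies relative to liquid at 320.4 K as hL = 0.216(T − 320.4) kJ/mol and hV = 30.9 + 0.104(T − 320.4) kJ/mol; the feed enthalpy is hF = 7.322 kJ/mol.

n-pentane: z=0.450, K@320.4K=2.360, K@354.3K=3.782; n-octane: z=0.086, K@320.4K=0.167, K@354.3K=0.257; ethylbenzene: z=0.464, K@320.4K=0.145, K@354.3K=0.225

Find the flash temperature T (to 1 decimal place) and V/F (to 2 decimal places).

Adiabatic flash: solve Rachford–Rice at each trial T, then check hF = ψ·hV(T) + (1−ψ)·hL(T).
  T = 320.4 K: K = (2.360, 0.167, 0.145), RR gives ψ = 0.124, H_out = 3.832 kJ/mol
  T = 354.3 K: K = (3.782, 0.257, 0.225), RR gives ψ = 0.387, H_out = 17.802 kJ/mol
  T = 337.4 K: K = (3.025, 0.210, 0.183), RR gives ψ = 0.282, H_out = 11.845 kJ/mol
  T = 328.9 K: K = (2.681, 0.188, 0.163), RR gives ψ = 0.213, H_out = 8.215 kJ/mol
  T = 324.6 K: K = (2.515, 0.177, 0.154), RR gives ψ = 0.171, H_out = 6.116 kJ/mol
  T = 326.8 K: K = (2.599, 0.182, 0.159), RR gives ψ = 0.193, H_out = 7.216 kJ/mol
Linear interpolation between T = 326.8 (H_out = 7.216) and T = 328.9 (H_out = 8.215) on hF = 7.322 gives T ≈ 327.0 K, at which ψ = 0.20.

T = 327.0 K, V/F = 0.20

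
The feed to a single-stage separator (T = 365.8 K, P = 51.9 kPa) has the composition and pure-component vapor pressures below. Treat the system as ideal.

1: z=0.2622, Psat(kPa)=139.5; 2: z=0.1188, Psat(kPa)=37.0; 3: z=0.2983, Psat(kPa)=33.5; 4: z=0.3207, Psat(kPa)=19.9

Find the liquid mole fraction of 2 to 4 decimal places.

Raoult's law: Kᵢ = Pᵢˢᵃᵗ/P = Pᵢˢᵃᵗ/51.9.
  K_1 = 139.5/51.9 = 2.687861, K_2 = 37.0/51.9 = 0.712909, K_3 = 33.5/51.9 = 0.645472, K_4 = 19.9/51.9 = 0.383430
Let ψ = V/F and solve Σ zᵢ(Kᵢ−1)/(1+ψ(Kᵢ−1)) = 0.
Feasibility: ΣzᵢKᵢ = 1.1050, Σzᵢ/Kᵢ = 1.5627 — both > 1, two phases present.
Newton iteration, ψ⁰ = 0.5:
  ψ = 0.5000: g = -0.21422, g' = -0.5432 → ψ = 0.1057
  ψ = 0.1057: g = 0.01901, g' = -0.7284 → ψ = 0.1318
  ψ = 0.1318: g = 0.00043, g' = -0.6962 → ψ = 0.1324
Converged at ψ = 0.1324.
Compositions from xᵢ = zᵢ/(1+ψ(Kᵢ−1)), yᵢ = Kᵢxᵢ:
  1: x = 0.2143, y = 0.5760
  2: x = 0.1235, y = 0.0880
  3: x = 0.3130, y = 0.2020
  4: x = 0.3492, y = 0.1339

x_2 = 0.1235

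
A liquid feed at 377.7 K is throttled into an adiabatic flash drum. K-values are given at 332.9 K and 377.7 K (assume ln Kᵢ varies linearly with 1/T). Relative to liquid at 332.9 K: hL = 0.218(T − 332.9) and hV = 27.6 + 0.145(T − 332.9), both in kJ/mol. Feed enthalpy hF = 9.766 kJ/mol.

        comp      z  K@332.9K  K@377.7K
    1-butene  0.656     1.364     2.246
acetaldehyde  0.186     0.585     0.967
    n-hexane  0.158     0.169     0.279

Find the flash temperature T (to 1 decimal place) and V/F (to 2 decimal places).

Adiabatic flash: solve Rachford–Rice at each trial T, then check hF = ψ·hV(T) + (1−ψ)·hL(T).
  T = 332.9 K: K = (1.364, 0.585, 0.169), RR gives ψ = 0.127, H_out = 3.501 kJ/mol
  T = 377.7 K: K = (2.246, 0.967, 0.279), RR gives ψ = 0.956, H_out = 33.027 kJ/mol
  T = 355.3 K: K = (1.778, 0.764, 0.221), RR gives ψ = 0.711, H_out = 23.332 kJ/mol
  T = 344.1 K: K = (1.564, 0.672, 0.194), RR gives ψ = 0.505, H_out = 15.963 kJ/mol
  T = 338.5 K: K = (1.462, 0.627, 0.181), RR gives ψ = 0.350, H_out = 10.738 kJ/mol
  T = 335.7 K: K = (1.413, 0.606, 0.175), RR gives ψ = 0.250, H_out = 7.452 kJ/mol
  T = 337.1 K: K = (1.437, 0.617, 0.178), RR gives ψ = 0.302, H_out = 9.165 kJ/mol
Linear interpolation between T = 337.1 (H_out = 9.165) and T = 338.5 (H_out = 10.738) on hF = 9.766 gives T ≈ 337.6 K, at which ψ = 0.32.

T = 337.6 K, V/F = 0.32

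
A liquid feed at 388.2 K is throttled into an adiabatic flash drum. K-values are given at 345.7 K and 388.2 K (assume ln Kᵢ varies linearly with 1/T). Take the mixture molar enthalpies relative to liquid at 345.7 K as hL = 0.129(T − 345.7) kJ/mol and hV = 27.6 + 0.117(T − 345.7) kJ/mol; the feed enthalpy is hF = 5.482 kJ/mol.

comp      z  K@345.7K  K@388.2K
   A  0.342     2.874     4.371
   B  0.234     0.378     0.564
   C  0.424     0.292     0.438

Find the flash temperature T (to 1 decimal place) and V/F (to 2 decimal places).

T = 349.2 K, V/F = 0.18

Adiabatic flash: solve Rachford–Rice at each trial T, then check hF = ψ·hV(T) + (1−ψ)·hL(T).
  T = 345.7 K: K = (2.874, 0.378, 0.292), RR gives ψ = 0.154, H_out = 4.237 kJ/mol
  T = 388.2 K: K = (4.371, 0.564, 0.438), RR gives ψ = 0.463, H_out = 18.034 kJ/mol
  T = 366.9 K: K = (3.586, 0.467, 0.362), RR gives ψ = 0.314, H_out = 11.315 kJ/mol
  T = 356.3 K: K = (3.221, 0.421, 0.326), RR gives ψ = 0.238, H_out = 7.894 kJ/mol
  T = 351.0 K: K = (3.045, 0.399, 0.309), RR gives ψ = 0.197, H_out = 6.106 kJ/mol
  T = 348.4 K: K = (2.961, 0.389, 0.301), RR gives ψ = 0.176, H_out = 5.201 kJ/mol
  T = 349.7 K: K = (3.003, 0.394, 0.305), RR gives ψ = 0.187, H_out = 5.656 kJ/mol
Linear interpolation between T = 348.4 (H_out = 5.201) and T = 349.7 (H_out = 5.656) on hF = 5.482 gives T ≈ 349.2 K, at which ψ = 0.18.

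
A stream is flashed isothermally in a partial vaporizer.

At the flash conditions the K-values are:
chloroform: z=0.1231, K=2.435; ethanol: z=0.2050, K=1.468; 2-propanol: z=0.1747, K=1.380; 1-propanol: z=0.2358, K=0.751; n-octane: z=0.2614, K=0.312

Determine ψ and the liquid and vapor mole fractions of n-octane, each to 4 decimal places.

ψ = 0.2416, x_n-octane = 0.3135, y_n-octane = 0.0978

Newton iteration, ψ⁰ = 0.5:
  ψ = 0.5000: g = -0.10483, g' = -0.4398 → ψ = 0.2617
  ψ = 0.2617: g = -0.00785, g' = -0.3912 → ψ = 0.2416
Converged at ψ = 0.2416.
Compositions from xᵢ = zᵢ/(1+ψ(Kᵢ−1)), yᵢ = Kᵢxᵢ:
  chloroform: x = 0.0914, y = 0.2226
  ethanol: x = 0.1842, y = 0.2704
  2-propanol: x = 0.1600, y = 0.2208
  1-propanol: x = 0.2509, y = 0.1884
  n-octane: x = 0.3135, y = 0.0978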